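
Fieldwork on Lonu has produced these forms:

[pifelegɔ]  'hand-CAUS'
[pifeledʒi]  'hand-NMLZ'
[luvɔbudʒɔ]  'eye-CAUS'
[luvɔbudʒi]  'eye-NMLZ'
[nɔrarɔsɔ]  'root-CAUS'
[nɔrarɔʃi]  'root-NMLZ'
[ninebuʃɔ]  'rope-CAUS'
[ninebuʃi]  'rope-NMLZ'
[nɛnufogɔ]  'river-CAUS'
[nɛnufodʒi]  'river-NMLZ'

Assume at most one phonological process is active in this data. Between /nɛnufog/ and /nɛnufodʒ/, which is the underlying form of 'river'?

/nɛnufog/

The root 'river' surfaces as [nɛnufogɔ] and [nɛnufodʒi], with a stem-final [g] ~ [dʒ] alternation.
Compare 'eye', with invariant [dʒ] in [luvɔbudʒɔ] and [luvɔbudʒi]: an analysis with underlying /dʒ/ and a rule producing [g] before the CAUS suffix would wrongly predict alternation here too.
So /g/ is underlying, and a rule of palatalization before a front vowel — /g/ and /s/ become palato-alveolar [dʒ] and [ʃ] before a front vowel — gives [dʒ].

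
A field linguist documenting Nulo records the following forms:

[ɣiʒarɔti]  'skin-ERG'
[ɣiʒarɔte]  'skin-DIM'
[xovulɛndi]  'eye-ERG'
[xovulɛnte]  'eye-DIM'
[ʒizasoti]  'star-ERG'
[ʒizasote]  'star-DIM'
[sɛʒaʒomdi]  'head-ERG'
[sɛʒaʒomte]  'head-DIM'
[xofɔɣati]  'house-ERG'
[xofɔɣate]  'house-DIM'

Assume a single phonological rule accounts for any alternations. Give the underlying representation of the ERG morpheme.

/-di/

The ERG suffix surfaces as [-di] and [-ti], depending on the final segment of the stem.
By contrast the DIM suffix keeps its initial [t] throughout — that segment must be underlying.
So the underlying form is /-di/, and voiced stops become voiceless after a vowel.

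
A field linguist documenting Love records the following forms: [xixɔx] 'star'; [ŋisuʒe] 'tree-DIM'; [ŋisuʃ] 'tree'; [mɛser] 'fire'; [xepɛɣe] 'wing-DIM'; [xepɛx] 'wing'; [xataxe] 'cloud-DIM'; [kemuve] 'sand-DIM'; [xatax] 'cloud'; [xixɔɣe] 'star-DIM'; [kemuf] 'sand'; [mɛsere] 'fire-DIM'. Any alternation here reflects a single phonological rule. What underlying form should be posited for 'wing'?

The root 'wing' surfaces as [xepɛɣe] and [xepɛx], with a stem-final [ɣ] ~ [x] alternation.
Compare 'cloud', with invariant [x] in [xataxe] and [xatax]: an analysis with underlying /x/ and a rule producing [ɣ] before the DIM suffix would wrongly predict alternation here too.
The alternation reflects word-final obstruent devoicing: voiced obstruents become voiceless word-finally. /ɣ/ is underlying.

/xepɛɣ/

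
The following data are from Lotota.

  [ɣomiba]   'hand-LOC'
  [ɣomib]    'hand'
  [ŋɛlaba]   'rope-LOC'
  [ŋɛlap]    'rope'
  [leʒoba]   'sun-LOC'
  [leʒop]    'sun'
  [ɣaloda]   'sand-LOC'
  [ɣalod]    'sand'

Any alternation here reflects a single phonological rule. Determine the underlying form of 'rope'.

The root 'rope' surfaces as [ŋɛlaba] and [ŋɛlap], with a stem-final [b] ~ [p] alternation.
Compare 'hand', with invariant [b] in [ɣomiba] and [ɣomib]: an analysis with underlying /b/ and a rule producing [p] in isolation would wrongly predict alternation here too.
Therefore /p/ is basic and [b] is derived by intervocalic voicing (voiceless stops become voiced between vowels).
The underlying form of 'rope' is therefore /ŋɛlap/.

/ŋɛlap/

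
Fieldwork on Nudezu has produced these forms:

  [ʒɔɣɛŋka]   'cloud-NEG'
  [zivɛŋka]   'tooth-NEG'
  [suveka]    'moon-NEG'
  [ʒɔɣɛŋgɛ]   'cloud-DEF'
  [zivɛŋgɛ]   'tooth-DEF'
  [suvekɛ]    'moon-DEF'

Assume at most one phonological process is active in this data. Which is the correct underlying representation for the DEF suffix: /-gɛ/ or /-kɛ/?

/-gɛ/

The DEF morpheme has two allomorphs, [-gɛ] and [-kɛ].
By contrast the NEG suffix keeps its initial [k] throughout — that segment must be underlying.
So the underlying form is /-gɛ/, and voiced stops become voiceless after a vowel.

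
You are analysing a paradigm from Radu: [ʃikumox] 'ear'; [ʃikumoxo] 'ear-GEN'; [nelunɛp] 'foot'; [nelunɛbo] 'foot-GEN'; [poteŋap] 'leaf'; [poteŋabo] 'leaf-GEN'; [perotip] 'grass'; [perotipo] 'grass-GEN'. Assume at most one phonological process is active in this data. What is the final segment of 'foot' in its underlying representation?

/b/

'foot' shows [p] ~ [b] at the end of the stem ([nelunɛp] vs [nelunɛbo]).
Compare 'grass', with invariant [p] in [perotip] and [perotipo]: an analysis with underlying /p/ and a rule producing [b] before the GEN suffix would wrongly predict alternation here too.
The alternation reflects word-final obstruent devoicing: voiced obstruents become voiceless word-finally. /b/ is underlying.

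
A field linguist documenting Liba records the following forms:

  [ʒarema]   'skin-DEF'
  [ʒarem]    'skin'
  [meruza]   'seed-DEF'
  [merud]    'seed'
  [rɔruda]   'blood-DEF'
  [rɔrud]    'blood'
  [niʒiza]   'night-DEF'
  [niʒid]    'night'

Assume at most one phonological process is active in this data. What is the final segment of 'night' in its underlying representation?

/z/

'night' shows [z] ~ [d] at the end of the stem ([niʒiza] vs [niʒid]).
If /d/ were underlying and a rule turned it into [z] before the DEF suffix, 'blood' would also alternate; but it has [d] in both [rɔruda] and [rɔrud].
So /z/ is underlying, and a rule of word-final hardening — voiced fricatives become stops word-finally — gives [d].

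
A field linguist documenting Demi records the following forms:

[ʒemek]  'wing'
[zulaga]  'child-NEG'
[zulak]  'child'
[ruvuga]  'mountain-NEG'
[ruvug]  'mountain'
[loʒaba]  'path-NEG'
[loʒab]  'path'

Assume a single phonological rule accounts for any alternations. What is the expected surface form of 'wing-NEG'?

The root 'child' surfaces as [zulaga] and [zulak], with a stem-final [g] ~ [k] alternation.
But 'mountain' keeps [g] in both environments ([ruvuga], [ruvug]), so there is no rule changing /g/ to [k] in isolation.
The alternation reflects intervocalic voicing: voiceless stops become voiced between vowels. /k/ is underlying.
The one attested form of 'wing', [ʒemek], shows underlying /ʒemek/. Applying the same rule between vowels gives [ʒemega].

[ʒemega]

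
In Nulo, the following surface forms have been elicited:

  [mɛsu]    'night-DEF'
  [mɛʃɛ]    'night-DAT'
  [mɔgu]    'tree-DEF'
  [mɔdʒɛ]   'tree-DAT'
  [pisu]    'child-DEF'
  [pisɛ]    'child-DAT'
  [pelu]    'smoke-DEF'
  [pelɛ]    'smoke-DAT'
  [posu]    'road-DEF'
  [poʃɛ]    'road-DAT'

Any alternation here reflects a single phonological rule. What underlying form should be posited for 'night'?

In [mɛsu] and [mɛʃɛ] the final segment of 'night' alternates: [s] ~ [ʃ].
But 'child' keeps [s] in both environments ([pisu], [pisɛ]), so there is no rule changing /s/ to [ʃ] before the DAT suffix.
The alternation reflects depalatalization: palato-alveolar /dʒ/ and /ʃ/ become [g] and [s] when no front vowel follows. /ʃ/ is underlying.
Hence 'night' is /mɛʃ/ underlyingly.

/mɛʃ/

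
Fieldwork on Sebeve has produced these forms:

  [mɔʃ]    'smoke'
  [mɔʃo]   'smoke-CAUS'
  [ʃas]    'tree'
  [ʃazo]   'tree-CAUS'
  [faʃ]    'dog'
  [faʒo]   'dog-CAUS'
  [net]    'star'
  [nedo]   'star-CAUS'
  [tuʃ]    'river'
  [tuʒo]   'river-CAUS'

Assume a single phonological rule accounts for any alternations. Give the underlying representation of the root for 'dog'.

The stem for 'dog' ends in [ʃ] in [faʃ] but [ʒ] in [faʒo].
The stem 'smoke' ([mɔʃ], [mɔʃo]) shows [ʃ] unchanged in both environments, so [ʃ] cannot be basic with [ʒ] derived before the CAUS suffix.
The underlying segment must be /ʒ/; voiced obstruents become voiceless word-finally, yielding [ʃ] there.

/faʒ/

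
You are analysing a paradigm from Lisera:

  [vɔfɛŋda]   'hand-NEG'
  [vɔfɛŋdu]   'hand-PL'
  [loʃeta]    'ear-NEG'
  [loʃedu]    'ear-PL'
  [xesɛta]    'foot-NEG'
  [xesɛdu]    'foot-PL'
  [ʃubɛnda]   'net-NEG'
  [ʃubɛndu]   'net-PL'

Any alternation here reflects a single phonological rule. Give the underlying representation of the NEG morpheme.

/-ta/

The NEG morpheme has two allomorphs, [-da] and [-ta].
By contrast the PL suffix keeps its initial [d] throughout — that segment must be underlying.
The NEG suffix is therefore /-ta/ underlyingly, with post-nasal voicing: voiceless stops become voiced after a nasal.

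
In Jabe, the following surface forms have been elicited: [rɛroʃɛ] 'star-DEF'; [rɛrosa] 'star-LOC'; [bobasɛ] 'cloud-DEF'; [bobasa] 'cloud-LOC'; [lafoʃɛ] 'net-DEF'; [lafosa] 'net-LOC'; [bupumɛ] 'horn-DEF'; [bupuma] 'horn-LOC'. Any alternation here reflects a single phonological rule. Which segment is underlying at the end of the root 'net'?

'net' shows [ʃ] ~ [s] at the end of the stem ([lafoʃɛ] vs [lafosa]).
If /s/ were underlying and a rule turned it into [ʃ] before the DEF suffix, 'cloud' would also alternate; but it has [s] in both [bobasɛ] and [bobasa].
The underlying segment must be /ʃ/; palato-alveolar /ʃ/ becomes [s] when no front vowel follows, yielding [s] there.

/ʃ/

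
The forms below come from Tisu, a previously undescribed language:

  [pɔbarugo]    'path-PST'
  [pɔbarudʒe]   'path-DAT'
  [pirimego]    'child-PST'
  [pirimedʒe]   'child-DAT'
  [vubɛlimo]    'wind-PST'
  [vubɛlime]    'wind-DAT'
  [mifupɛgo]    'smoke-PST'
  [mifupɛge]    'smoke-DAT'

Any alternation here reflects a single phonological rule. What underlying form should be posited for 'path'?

The root 'path' surfaces as [pɔbarugo] and [pɔbarudʒe], with a stem-final [g] ~ [dʒ] alternation.
The stem 'smoke' ([mifupɛgo], [mifupɛge]) shows [g] unchanged in both environments, so [g] cannot be basic with [dʒ] derived before the DAT suffix.
Therefore /dʒ/ is basic and [g] is derived by depalatalization (palato-alveolar /dʒ/ becomes [g] when no front vowel follows).

/pɔbarudʒ/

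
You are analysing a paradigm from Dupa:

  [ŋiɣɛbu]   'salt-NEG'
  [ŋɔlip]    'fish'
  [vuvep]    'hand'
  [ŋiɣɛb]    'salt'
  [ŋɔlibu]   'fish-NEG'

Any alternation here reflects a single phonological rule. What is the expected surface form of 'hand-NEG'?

The root 'fish' surfaces as [ŋɔlip] and [ŋɔlibu], with a stem-final [p] ~ [b] alternation.
If /b/ were underlying and a rule turned it into [p] in isolation, 'salt' would also alternate; but it has [b] in both [ŋiɣɛb] and [ŋiɣɛbu].
The underlying segment must be /p/; voiceless stops become voiced between vowels, yielding [b] there.
The one attested form of 'hand', [vuvep], shows underlying /vuvep/. Applying the same rule between vowels gives [vuvebu].

[vuvebu]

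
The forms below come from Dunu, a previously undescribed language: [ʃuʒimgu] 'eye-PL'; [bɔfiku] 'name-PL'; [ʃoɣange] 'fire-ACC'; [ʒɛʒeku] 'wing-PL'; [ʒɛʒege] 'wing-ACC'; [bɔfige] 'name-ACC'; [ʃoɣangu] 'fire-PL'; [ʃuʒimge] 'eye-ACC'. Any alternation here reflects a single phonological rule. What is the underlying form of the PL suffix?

/-ku/

The PL suffix surfaces as [-gu] and [-ku], depending on the final segment of the stem.
By contrast the ACC suffix keeps its initial [g] throughout — that segment must be underlying.
The PL suffix is therefore /-ku/ underlyingly, with post-nasal voicing: voiceless stops become voiced after a nasal.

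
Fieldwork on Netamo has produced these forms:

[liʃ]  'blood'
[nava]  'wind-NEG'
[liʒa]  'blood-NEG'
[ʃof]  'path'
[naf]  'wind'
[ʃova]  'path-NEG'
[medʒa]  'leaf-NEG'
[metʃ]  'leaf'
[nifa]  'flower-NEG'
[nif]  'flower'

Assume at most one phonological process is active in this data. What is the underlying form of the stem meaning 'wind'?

The stem for 'wind' ends in [v] in [nava] but [f] in [naf].
If /f/ were underlying and a rule turned it into [v] before the NEG suffix, 'flower' would also alternate; but it has [f] in both [nifa] and [nif].
Therefore /v/ is basic and [f] is derived by word-final obstruent devoicing (voiced obstruents become voiceless word-finally).

/nav/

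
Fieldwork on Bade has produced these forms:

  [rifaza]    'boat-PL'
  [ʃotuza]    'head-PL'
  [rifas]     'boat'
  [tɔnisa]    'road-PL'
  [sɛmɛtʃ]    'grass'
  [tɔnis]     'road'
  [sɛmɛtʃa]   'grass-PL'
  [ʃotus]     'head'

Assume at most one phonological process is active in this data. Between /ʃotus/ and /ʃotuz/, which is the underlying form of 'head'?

The stem for 'head' ends in [s] in [ʃotus] but [z] in [ʃotuza].
Compare 'road', with invariant [s] in [tɔnis] and [tɔnisa]: an analysis with underlying /s/ and a rule producing [z] before the PL suffix would wrongly predict alternation here too.
The alternation reflects word-final obstruent devoicing: voiced obstruents become voiceless word-finally. /z/ is underlying.

/ʃotuz/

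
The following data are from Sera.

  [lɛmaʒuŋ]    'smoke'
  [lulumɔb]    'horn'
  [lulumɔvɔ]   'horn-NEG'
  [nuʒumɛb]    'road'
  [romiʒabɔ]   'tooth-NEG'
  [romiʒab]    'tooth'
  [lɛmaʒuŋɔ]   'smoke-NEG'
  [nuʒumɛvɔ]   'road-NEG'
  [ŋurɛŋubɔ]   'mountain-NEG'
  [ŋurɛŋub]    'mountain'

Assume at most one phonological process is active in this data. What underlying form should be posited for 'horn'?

The stem for 'horn' ends in [v] in [lulumɔvɔ] but [b] in [lulumɔb].
But 'tooth' keeps [b] in both environments ([romiʒabɔ], [romiʒab]), so there is no rule changing /b/ to [v] before the NEG suffix.
Therefore /v/ is basic and [b] is derived by word-final hardening (voiced fricatives become stops word-finally).

/lulumɔv/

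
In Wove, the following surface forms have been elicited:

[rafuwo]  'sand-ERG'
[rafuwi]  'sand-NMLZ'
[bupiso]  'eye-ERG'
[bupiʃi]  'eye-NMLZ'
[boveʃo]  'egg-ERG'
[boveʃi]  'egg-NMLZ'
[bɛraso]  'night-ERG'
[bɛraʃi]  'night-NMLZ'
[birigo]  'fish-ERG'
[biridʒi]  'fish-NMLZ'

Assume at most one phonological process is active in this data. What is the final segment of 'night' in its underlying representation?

/s/

In [bɛraso] and [bɛraʃi] the final segment of 'night' alternates: [s] ~ [ʃ].
Compare 'egg', with invariant [ʃ] in [boveʃo] and [boveʃi]: an analysis with underlying /ʃ/ and a rule producing [s] before the ERG suffix would wrongly predict alternation here too.
So /s/ is underlying, and a rule of palatalization before a front vowel — /g/ and /s/ become palato-alveolar [dʒ] and [ʃ] before a front vowel — gives [ʃ].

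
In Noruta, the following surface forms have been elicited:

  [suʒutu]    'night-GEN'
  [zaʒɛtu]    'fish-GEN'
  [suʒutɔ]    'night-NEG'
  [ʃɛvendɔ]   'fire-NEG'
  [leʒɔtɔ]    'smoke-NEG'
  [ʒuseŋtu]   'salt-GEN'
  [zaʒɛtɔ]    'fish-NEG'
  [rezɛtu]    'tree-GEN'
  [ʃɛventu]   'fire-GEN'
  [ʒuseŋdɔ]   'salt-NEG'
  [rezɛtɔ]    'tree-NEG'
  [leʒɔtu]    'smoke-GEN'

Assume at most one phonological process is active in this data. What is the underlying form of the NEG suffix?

The NEG suffix surfaces as [-dɔ] and [-tɔ], depending on the final segment of the stem.
By contrast the GEN suffix keeps its initial [t] throughout — that segment must be underlying.
The NEG suffix is therefore /-dɔ/ underlyingly, with post-vocalic devoicing: voiced stops become voiceless after a vowel.

/-dɔ/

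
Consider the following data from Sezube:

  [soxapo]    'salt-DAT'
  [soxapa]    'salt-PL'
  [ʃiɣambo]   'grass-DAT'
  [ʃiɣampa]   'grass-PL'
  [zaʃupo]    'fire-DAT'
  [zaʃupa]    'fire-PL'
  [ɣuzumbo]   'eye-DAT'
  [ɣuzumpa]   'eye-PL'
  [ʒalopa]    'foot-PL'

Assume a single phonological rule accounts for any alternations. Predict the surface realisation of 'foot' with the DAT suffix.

The DAT suffix surfaces as [-bo] and [-po], depending on the final segment of the stem.
The PL suffix, which begins with [p], is invariant after every stem; so [p] is not altered by any rule here.
The DAT suffix is therefore /-bo/ underlyingly, with post-vocalic devoicing: voiced stops become voiceless after a vowel.
After 'foot', which ends in a vowel, the suffix surfaces as [-po], giving [ʒalopo].

[ʒalopo]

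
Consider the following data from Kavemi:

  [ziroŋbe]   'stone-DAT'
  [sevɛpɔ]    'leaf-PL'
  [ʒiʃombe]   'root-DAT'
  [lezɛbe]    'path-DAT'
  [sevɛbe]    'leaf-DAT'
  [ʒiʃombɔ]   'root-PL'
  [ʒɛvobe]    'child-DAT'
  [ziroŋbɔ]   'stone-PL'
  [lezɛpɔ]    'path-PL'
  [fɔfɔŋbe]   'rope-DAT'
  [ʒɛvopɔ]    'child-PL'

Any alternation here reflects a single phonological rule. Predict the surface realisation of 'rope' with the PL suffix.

The PL suffix surfaces as [-bɔ] and [-pɔ], depending on the final segment of the stem.
By contrast the DAT suffix keeps its initial [b] throughout — that segment must be underlying.
The PL suffix is therefore /-pɔ/ underlyingly, with post-nasal voicing: voiceless stops become voiced after a nasal.
After 'rope', which ends in a nasal, the suffix surfaces as [-bɔ], giving [fɔfɔŋbɔ].

[fɔfɔŋbɔ]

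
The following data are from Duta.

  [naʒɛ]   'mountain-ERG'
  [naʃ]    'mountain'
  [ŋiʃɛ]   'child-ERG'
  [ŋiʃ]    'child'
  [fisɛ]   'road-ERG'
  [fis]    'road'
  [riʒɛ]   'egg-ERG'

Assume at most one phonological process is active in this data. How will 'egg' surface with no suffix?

[riʃ]

The root 'mountain' surfaces as [naʒɛ] and [naʃ], with a stem-final [ʒ] ~ [ʃ] alternation.
Compare 'child', with invariant [ʃ] in [ŋiʃɛ] and [ŋiʃ]: an analysis with underlying /ʃ/ and a rule producing [ʒ] before the ERG suffix would wrongly predict alternation here too.
The underlying segment must be /ʒ/; voiced obstruents become voiceless word-finally, yielding [ʃ] there.
The one attested form of 'egg', [riʒɛ], shows underlying /riʒ/. Applying the same rule word-finally gives [riʃ].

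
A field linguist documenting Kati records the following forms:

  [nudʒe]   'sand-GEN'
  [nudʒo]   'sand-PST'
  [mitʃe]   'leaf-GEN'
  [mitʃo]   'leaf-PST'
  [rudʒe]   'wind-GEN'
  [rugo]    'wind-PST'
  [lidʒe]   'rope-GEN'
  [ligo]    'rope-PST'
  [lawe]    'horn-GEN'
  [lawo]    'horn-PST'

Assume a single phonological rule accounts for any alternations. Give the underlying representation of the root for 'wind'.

'wind' shows [dʒ] ~ [g] at the end of the stem ([rudʒe] vs [rugo]).
The stem 'sand' ([nudʒe], [nudʒo]) shows [dʒ] unchanged in both environments, so [dʒ] cannot be basic with [g] derived before the PST suffix.
The underlying segment must be /g/; /g/ becomes palato-alveolar [dʒ] before a front vowel, yielding [dʒ] there.

/rug/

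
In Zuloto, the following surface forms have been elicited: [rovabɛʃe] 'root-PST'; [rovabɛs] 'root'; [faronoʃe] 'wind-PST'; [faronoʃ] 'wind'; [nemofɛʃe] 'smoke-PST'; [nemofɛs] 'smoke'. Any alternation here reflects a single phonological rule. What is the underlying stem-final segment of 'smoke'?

/s/

The root 'smoke' surfaces as [nemofɛʃe] and [nemofɛs], with a stem-final [ʃ] ~ [s] alternation.
Compare 'wind', with invariant [ʃ] in [faronoʃe] and [faronoʃ]: an analysis with underlying /ʃ/ and a rule producing [s] in isolation would wrongly predict alternation here too.
The alternation reflects palatalization before a front vowel: /s/ becomes palato-alveolar [ʃ] before a front vowel. /s/ is underlying.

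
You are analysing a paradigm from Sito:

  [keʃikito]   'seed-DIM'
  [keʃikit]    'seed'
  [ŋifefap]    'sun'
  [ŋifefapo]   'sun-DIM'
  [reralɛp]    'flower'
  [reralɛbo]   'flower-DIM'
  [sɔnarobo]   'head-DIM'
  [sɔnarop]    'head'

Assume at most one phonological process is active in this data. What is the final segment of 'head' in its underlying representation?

/b/

The stem for 'head' ends in [b] in [sɔnarobo] but [p] in [sɔnarop].
Compare 'sun', with invariant [p] in [ŋifefapo] and [ŋifefap]: an analysis with underlying /p/ and a rule producing [b] before the DIM suffix would wrongly predict alternation here too.
The underlying segment must be /b/; voiced obstruents become voiceless word-finally, yielding [p] there.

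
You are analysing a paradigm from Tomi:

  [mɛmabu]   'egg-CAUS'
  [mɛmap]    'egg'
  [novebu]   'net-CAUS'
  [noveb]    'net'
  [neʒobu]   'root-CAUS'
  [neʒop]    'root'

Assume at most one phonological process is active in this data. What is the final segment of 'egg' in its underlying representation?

/p/

The stem for 'egg' ends in [b] in [mɛmabu] but [p] in [mɛmap].
But 'net' keeps [b] in both environments ([novebu], [noveb]), so there is no rule changing /b/ to [p] in isolation.
So /p/ is underlying, and a rule of intervocalic voicing — voiceless stops become voiced between vowels — gives [b].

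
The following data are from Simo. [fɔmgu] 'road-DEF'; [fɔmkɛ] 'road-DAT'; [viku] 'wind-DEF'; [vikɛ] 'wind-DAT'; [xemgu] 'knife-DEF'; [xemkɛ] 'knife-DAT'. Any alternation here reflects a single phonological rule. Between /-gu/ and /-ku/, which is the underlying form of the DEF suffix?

The DEF morpheme has two allomorphs, [-gu] and [-ku].
By contrast the DAT suffix keeps its initial [k] throughout — that segment must be underlying.
The DEF suffix is therefore /-gu/ underlyingly, with post-vocalic devoicing: voiced stops become voiceless after a vowel.

/-gu/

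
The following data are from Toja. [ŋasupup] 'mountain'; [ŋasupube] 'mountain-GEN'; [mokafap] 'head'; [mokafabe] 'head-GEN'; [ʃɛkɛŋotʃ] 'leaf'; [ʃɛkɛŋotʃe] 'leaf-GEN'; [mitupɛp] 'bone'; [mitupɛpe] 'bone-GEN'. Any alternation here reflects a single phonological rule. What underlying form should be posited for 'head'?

The stem for 'head' ends in [p] in [mokafap] but [b] in [mokafabe].
Compare 'bone', with invariant [p] in [mitupɛp] and [mitupɛpe]: an analysis with underlying /p/ and a rule producing [b] before the GEN suffix would wrongly predict alternation here too.
The underlying segment must be /b/; voiced obstruents become voiceless word-finally, yielding [p] there.

/mokafab/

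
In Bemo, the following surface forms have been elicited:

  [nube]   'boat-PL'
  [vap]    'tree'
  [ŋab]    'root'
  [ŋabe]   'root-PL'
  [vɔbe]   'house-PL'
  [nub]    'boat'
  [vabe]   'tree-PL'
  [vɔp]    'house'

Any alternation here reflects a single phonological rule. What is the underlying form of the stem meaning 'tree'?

The root 'tree' surfaces as [vabe] and [vap], with a stem-final [b] ~ [p] alternation.
The stem 'boat' ([nube], [nub]) shows [b] unchanged in both environments, so [b] cannot be basic with [p] derived in isolation.
Therefore /p/ is basic and [b] is derived by intervocalic voicing (voiceless stops become voiced between vowels).
So 'tree' = /vap/.

/vap/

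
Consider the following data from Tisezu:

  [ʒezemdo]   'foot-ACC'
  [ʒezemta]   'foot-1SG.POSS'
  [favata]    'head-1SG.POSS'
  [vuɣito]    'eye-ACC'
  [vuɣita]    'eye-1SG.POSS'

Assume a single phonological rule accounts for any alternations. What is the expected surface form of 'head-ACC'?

[favato]

The ACC morpheme has two allomorphs, [-do] and [-to].
The 1SG.POSS suffix, which begins with [t], is invariant after every stem; so [t] is not altered by any rule here.
The ACC suffix is therefore /-do/ underlyingly, with post-vocalic devoicing: voiced stops become voiceless after a vowel.
After 'head', which ends in a vowel, the suffix surfaces as [-to], giving [favato].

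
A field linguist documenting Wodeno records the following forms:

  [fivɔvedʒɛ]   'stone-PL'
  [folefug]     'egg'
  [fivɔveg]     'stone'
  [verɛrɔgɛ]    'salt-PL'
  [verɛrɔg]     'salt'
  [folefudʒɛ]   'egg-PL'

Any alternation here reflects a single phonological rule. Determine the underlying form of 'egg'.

In [folefug] and [folefudʒɛ] the final segment of 'egg' alternates: [g] ~ [dʒ].
Compare 'salt', with invariant [g] in [verɛrɔg] and [verɛrɔgɛ]: an analysis with underlying /g/ and a rule producing [dʒ] before the PL suffix would wrongly predict alternation here too.
So /dʒ/ is underlying, and a rule of depalatalization — palato-alveolar /dʒ/ becomes [g] when no front vowel follows — gives [g].
Hence 'egg' is /folefudʒ/ underlyingly.

/folefudʒ/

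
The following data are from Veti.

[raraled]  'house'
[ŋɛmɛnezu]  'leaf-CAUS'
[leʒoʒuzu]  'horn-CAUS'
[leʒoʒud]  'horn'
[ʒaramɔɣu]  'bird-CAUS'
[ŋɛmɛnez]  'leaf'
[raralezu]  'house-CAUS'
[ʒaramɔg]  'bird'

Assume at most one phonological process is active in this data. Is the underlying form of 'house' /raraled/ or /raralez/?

/raraled/

In [raraled] and [raralezu] the final segment of 'house' alternates: [d] ~ [z].
But 'leaf' keeps [z] in both environments ([ŋɛmɛnez], [ŋɛmɛnezu]), so there is no rule changing /z/ to [d] in isolation.
The underlying segment must be /d/; voiced stops become fricatives between vowels, yielding [z] there.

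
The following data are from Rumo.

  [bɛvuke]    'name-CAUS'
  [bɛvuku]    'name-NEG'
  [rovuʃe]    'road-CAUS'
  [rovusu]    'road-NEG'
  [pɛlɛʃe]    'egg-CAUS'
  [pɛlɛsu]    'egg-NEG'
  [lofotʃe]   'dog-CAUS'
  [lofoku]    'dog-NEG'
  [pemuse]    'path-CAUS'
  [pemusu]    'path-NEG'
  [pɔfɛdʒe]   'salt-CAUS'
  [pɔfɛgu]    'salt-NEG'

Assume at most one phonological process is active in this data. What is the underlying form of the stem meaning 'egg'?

/pɛlɛʃ/

The root 'egg' surfaces as [pɛlɛʃe] and [pɛlɛsu], with a stem-final [ʃ] ~ [s] alternation.
Compare 'path', with invariant [s] in [pemuse] and [pemusu]: an analysis with underlying /s/ and a rule producing [ʃ] before the CAUS suffix would wrongly predict alternation here too.
The underlying segment must be /ʃ/; palato-alveolar /tʃ/, /dʒ/ and /ʃ/ become [k], [g] and [s] when no front vowel follows, yielding [s] there.
Hence 'egg' is /pɛlɛʃ/ underlyingly.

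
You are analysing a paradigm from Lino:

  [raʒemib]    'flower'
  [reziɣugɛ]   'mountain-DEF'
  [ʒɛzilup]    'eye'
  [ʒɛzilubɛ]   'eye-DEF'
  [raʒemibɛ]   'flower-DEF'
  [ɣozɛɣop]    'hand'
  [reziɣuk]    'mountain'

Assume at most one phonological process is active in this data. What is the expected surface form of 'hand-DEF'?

[ɣozɛɣobɛ]

In [ʒɛzilubɛ] and [ʒɛzilup] the final segment of 'eye' alternates: [b] ~ [p].
The stem 'flower' ([raʒemibɛ], [raʒemib]) shows [b] unchanged in both environments, so [b] cannot be basic with [p] derived in isolation.
The underlying segment must be /p/; voiceless stops become voiced between vowels, yielding [b] there.
The one attested form of 'hand', [ɣozɛɣop], shows underlying /ɣozɛɣop/. Applying the same rule between vowels gives [ɣozɛɣobɛ].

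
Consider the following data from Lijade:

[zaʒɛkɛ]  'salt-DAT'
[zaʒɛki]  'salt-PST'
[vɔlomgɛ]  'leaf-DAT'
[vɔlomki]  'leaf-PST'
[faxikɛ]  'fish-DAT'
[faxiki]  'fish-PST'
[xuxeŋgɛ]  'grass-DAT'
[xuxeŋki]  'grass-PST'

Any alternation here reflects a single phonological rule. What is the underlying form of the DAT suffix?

The DAT suffix surfaces as [-gɛ] and [-kɛ], depending on the final segment of the stem.
The PST suffix, which begins with [k], is invariant after every stem; so [k] is not altered by any rule here.
So the underlying form is /-gɛ/, and voiced stops become voiceless after a vowel.

/-gɛ/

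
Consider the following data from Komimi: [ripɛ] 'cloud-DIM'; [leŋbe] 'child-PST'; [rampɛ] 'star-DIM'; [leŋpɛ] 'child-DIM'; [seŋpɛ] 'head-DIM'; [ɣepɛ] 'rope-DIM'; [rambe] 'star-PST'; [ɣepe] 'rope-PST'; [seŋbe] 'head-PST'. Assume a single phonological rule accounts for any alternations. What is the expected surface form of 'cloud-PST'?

The PST suffix surfaces as [-be] and [-pe], depending on the final segment of the stem.
The DIM suffix, which begins with [p], is invariant after every stem; so [p] is not altered by any rule here.
The PST suffix is therefore /-be/ underlyingly, with post-vocalic devoicing: voiced stops become voiceless after a vowel.
After 'cloud', which ends in a vowel, the suffix surfaces as [-pe], giving [ripe].

[ripe]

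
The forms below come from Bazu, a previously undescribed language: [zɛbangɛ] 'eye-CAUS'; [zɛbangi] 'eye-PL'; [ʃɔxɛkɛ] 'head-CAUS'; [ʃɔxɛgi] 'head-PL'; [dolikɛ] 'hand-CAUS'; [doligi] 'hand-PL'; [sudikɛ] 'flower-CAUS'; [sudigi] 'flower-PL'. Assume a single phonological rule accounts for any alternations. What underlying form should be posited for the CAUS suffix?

/-kɛ/

The CAUS morpheme has two allomorphs, [-gɛ] and [-kɛ].
The PL suffix, which begins with [g], is invariant after every stem; so [g] is not altered by any rule here.
So the underlying form is /-kɛ/, and voiceless stops become voiced after a nasal.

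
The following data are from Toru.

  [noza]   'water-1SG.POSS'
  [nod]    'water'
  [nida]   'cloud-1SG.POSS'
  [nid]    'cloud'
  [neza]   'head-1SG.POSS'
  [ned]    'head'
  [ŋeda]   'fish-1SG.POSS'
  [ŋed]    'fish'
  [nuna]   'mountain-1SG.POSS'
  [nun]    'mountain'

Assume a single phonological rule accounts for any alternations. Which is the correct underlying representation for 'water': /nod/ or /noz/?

/noz/

In [noza] and [nod] the final segment of 'water' alternates: [z] ~ [d].
If /d/ were underlying and a rule turned it into [z] before the 1SG.POSS suffix, 'cloud' would also alternate; but it has [d] in both [nida] and [nid].
The underlying segment must be /z/; voiced fricatives become stops word-finally, yielding [d] there.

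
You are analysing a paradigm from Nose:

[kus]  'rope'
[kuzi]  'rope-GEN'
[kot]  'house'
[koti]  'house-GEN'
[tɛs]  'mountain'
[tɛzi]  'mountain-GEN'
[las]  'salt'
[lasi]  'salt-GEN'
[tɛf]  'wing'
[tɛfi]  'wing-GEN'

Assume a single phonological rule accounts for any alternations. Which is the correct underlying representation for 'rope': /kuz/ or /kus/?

The root 'rope' surfaces as [kus] and [kuzi], with a stem-final [s] ~ [z] alternation.
If /s/ were underlying and a rule turned it into [z] before the GEN suffix, 'salt' would also alternate; but it has [s] in both [las] and [lasi].
The underlying segment must be /z/; voiced obstruents become voiceless word-finally, yielding [s] there.

/kuz/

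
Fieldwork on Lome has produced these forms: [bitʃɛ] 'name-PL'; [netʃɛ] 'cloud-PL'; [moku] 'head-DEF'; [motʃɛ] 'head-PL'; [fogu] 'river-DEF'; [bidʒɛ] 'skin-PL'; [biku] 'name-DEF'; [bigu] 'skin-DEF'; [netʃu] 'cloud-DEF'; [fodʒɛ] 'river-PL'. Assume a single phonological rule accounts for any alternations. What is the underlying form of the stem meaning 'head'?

/mok/

The root 'head' surfaces as [motʃɛ] and [moku], with a stem-final [tʃ] ~ [k] alternation.
Compare 'cloud', with invariant [tʃ] in [netʃɛ] and [netʃu]: an analysis with underlying /tʃ/ and a rule producing [k] before the DEF suffix would wrongly predict alternation here too.
So /k/ is underlying, and a rule of palatalization before a front vowel — /k/ and /g/ become palato-alveolar [tʃ] and [dʒ] before a front vowel — gives [tʃ].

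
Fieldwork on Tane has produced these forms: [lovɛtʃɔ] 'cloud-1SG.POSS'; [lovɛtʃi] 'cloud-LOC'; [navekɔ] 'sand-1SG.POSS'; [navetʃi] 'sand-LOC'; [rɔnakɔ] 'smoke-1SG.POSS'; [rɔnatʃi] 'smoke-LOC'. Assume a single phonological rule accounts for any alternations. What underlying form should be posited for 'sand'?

'sand' shows [k] ~ [tʃ] at the end of the stem ([navekɔ] vs [navetʃi]).
Compare 'cloud', with invariant [tʃ] in [lovɛtʃɔ] and [lovɛtʃi]: an analysis with underlying /tʃ/ and a rule producing [k] before the 1SG.POSS suffix would wrongly predict alternation here too.
The alternation reflects palatalization before a front vowel: /k/ becomes palato-alveolar [tʃ] before a front vowel. /k/ is underlying.

/navek/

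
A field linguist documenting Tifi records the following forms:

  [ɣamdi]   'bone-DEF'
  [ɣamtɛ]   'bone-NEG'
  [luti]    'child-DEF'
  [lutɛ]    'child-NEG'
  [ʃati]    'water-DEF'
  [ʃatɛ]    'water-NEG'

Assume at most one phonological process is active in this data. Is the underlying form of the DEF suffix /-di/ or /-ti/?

The DEF suffix surfaces as [-di] and [-ti], depending on the final segment of the stem.
By contrast the NEG suffix keeps its initial [t] throughout — that segment must be underlying.
The DEF suffix is therefore /-di/ underlyingly, with post-vocalic devoicing: voiced stops become voiceless after a vowel.

/-di/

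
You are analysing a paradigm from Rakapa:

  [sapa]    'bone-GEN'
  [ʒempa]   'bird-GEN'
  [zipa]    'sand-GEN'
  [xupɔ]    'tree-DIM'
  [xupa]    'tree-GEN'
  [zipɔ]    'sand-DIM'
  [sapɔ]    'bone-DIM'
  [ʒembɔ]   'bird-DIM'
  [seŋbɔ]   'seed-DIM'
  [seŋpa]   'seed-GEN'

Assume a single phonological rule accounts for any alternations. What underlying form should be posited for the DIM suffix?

/-bɔ/

The DIM suffix surfaces as [-bɔ] and [-pɔ], depending on the final segment of the stem.
By contrast the GEN suffix keeps its initial [p] throughout — that segment must be underlying.
So the underlying form is /-bɔ/, and voiced stops become voiceless after a vowel.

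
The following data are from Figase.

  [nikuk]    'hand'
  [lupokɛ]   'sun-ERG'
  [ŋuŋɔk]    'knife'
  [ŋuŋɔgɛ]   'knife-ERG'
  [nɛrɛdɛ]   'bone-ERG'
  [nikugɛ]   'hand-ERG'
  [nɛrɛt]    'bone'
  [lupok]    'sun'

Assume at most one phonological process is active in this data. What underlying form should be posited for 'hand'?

/nikug/

'hand' shows [g] ~ [k] at the end of the stem ([nikugɛ] vs [nikuk]).
If /k/ were underlying and a rule turned it into [g] before the ERG suffix, 'sun' would also alternate; but it has [k] in both [lupokɛ] and [lupok].
Therefore /g/ is basic and [k] is derived by word-final obstruent devoicing (voiced obstruents become voiceless word-finally).
So 'hand' = /nikug/.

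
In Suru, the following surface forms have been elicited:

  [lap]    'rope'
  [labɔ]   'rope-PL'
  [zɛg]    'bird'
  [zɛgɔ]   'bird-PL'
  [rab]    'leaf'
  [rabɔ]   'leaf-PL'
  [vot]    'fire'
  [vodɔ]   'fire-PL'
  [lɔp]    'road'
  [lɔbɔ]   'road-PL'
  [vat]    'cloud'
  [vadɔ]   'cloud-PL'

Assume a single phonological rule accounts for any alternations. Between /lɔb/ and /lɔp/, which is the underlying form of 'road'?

/lɔp/

The root 'road' surfaces as [lɔp] and [lɔbɔ], with a stem-final [p] ~ [b] alternation.
But 'leaf' keeps [b] in both environments ([rab], [rabɔ]), so there is no rule changing /b/ to [p] in isolation.
So /p/ is underlying, and a rule of intervocalic voicing — voiceless stops become voiced between vowels — gives [b].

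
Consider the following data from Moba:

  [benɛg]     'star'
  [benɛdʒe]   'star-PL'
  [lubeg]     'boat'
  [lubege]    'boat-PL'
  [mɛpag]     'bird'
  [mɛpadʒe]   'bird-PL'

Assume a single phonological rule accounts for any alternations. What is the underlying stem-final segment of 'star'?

The stem for 'star' ends in [g] in [benɛg] but [dʒ] in [benɛdʒe].
But 'boat' keeps [g] in both environments ([lubeg], [lubege]), so there is no rule changing /g/ to [dʒ] before the PL suffix.
Therefore /dʒ/ is basic and [g] is derived by depalatalization (palato-alveolar /dʒ/ becomes [g] when no front vowel follows).

/dʒ/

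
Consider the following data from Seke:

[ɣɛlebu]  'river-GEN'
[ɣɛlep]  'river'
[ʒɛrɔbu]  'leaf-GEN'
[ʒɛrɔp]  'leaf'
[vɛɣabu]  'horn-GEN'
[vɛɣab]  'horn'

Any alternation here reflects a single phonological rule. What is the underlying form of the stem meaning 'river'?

/ɣɛlep/

The stem for 'river' ends in [b] in [ɣɛlebu] but [p] in [ɣɛlep].
If /b/ were underlying and a rule turned it into [p] in isolation, 'horn' would also alternate; but it has [b] in both [vɛɣabu] and [vɛɣab].
Therefore /p/ is basic and [b] is derived by intervocalic voicing (voiceless stops become voiced between vowels).
So 'river' = /ɣɛlep/.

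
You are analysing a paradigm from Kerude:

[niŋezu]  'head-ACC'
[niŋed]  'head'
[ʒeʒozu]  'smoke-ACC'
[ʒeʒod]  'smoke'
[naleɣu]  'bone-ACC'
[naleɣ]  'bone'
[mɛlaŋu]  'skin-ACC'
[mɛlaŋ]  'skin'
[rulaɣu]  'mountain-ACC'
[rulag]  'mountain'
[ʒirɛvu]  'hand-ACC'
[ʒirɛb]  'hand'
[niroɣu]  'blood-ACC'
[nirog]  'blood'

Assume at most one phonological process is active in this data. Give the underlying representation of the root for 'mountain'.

The stem for 'mountain' ends in [ɣ] in [rulaɣu] but [g] in [rulag].
But 'bone' keeps [ɣ] in both environments ([naleɣu], [naleɣ]), so there is no rule changing /ɣ/ to [g] in isolation.
The underlying segment must be /g/; voiced stops become fricatives between vowels, yielding [ɣ] there.

/rulag/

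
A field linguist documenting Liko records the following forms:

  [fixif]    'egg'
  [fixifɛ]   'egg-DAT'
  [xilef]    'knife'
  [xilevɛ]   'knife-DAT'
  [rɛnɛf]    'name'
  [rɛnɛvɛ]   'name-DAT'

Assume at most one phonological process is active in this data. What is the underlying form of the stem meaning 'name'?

The stem for 'name' ends in [f] in [rɛnɛf] but [v] in [rɛnɛvɛ].
If /f/ were underlying and a rule turned it into [v] before the DAT suffix, 'egg' would also alternate; but it has [f] in both [fixif] and [fixifɛ].
The alternation reflects word-final obstruent devoicing: voiced obstruents become voiceless word-finally. /v/ is underlying.

/rɛnɛv/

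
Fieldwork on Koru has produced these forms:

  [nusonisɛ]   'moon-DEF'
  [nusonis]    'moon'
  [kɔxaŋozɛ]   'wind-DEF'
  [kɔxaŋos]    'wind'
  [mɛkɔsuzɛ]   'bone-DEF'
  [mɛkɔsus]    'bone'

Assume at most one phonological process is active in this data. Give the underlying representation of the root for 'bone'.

The stem for 'bone' ends in [z] in [mɛkɔsuzɛ] but [s] in [mɛkɔsus].
But 'moon' keeps [s] in both environments ([nusonisɛ], [nusonis]), so there is no rule changing /s/ to [z] before the DEF suffix.
The alternation reflects word-final obstruent devoicing: voiced obstruents become voiceless word-finally. /z/ is underlying.
The underlying form of 'bone' is therefore /mɛkɔsuz/.

/mɛkɔsuz/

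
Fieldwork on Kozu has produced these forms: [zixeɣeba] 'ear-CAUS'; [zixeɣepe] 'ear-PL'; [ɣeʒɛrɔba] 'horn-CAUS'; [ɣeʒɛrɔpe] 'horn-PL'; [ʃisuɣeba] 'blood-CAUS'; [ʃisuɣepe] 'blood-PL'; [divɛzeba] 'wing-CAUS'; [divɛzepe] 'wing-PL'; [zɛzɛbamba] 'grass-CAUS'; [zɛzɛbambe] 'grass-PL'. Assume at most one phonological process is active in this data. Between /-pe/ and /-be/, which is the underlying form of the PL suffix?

The PL suffix surfaces as [-be] and [-pe], depending on the final segment of the stem.
By contrast the CAUS suffix keeps its initial [b] throughout — that segment must be underlying.
The PL suffix is therefore /-pe/ underlyingly, with post-nasal voicing: voiceless stops become voiced after a nasal.

/-pe/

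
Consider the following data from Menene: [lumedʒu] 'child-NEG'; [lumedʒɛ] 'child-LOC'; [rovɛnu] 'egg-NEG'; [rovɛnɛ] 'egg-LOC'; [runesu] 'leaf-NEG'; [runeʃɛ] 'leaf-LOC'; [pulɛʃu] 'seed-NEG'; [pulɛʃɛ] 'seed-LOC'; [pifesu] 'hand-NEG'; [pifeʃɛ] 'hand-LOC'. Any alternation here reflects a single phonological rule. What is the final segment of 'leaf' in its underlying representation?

'leaf' shows [s] ~ [ʃ] at the end of the stem ([runesu] vs [runeʃɛ]).
The stem 'seed' ([pulɛʃu], [pulɛʃɛ]) shows [ʃ] unchanged in both environments, so [ʃ] cannot be basic with [s] derived before the NEG suffix.
The alternation reflects palatalization before a front vowel: /s/ becomes palato-alveolar [ʃ] before a front vowel. /s/ is underlying.

/s/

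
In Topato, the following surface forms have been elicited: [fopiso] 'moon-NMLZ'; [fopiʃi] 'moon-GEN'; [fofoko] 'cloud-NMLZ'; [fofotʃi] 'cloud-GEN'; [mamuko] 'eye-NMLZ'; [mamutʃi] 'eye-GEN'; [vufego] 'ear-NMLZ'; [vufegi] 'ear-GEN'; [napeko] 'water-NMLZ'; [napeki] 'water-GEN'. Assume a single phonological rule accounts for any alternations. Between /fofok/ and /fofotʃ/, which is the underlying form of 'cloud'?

/fofotʃ/

'cloud' shows [k] ~ [tʃ] at the end of the stem ([fofoko] vs [fofotʃi]).
Compare 'water', with invariant [k] in [napeko] and [napeki]: an analysis with underlying /k/ and a rule producing [tʃ] before the GEN suffix would wrongly predict alternation here too.
The underlying segment must be /tʃ/; palato-alveolar /tʃ/ and /ʃ/ become [k] and [s] when no front vowel follows, yielding [k] there.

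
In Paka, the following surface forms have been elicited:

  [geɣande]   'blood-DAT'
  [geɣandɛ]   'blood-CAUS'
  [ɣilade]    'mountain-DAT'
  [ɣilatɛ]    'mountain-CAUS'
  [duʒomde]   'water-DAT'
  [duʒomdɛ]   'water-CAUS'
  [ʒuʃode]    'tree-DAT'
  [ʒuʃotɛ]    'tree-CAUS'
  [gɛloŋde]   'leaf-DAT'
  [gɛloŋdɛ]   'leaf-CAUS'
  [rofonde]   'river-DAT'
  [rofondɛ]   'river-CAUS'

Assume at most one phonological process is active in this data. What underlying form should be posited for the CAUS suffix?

The CAUS morpheme has two allomorphs, [-dɛ] and [-tɛ].
The DAT suffix, which begins with [d], is invariant after every stem; so [d] is not altered by any rule here.
The CAUS suffix is therefore /-tɛ/ underlyingly, with post-nasal voicing: voiceless stops become voiced after a nasal.

/-tɛ/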